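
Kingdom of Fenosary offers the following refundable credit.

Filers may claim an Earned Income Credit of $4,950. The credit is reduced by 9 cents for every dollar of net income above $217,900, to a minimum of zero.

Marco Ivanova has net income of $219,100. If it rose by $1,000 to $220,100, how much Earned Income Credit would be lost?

$90

At $219,100 — 9% of the $1,200 excess over $217,900 is $108; credit = $4,950 − $108 = $4,842.
At $220,100 — 9% of the $2,200 excess over $217,900 is $198; credit = $4,950 − $198 = $4,752.
Lost: $4,842 − $4,752 = $90.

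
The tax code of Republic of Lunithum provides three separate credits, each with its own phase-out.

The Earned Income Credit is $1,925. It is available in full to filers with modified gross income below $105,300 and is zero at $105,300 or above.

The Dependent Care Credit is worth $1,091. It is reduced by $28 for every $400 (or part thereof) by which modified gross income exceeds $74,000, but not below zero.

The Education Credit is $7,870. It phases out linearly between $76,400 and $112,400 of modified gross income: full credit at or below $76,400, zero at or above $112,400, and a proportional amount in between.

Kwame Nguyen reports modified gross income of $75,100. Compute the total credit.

$10,802

Earned Income Credit: $75,100 is below the $105,300 cutoff, so the full $1,925 applies.
Dependent Care Credit: income exceeds $74,000 by $1,100, which is 3 full-or-partial $400 increments; reduction = 3 × $28 = $84, leaving $1,007.
Education Credit: $75,100 is at or below the $76,400 threshold, so the full $7,870 applies.
Total: $1,925 + $1,007 + $7,870 = $10,802.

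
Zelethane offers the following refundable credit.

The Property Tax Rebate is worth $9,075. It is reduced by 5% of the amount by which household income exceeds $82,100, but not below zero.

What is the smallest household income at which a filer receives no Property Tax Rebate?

$263,600

The credit falls by 5% of each dollar above $82,100, so it reaches zero when the excess is $9,075 / 5% = $181,500: income = $82,100 + $181,500 = $263,600.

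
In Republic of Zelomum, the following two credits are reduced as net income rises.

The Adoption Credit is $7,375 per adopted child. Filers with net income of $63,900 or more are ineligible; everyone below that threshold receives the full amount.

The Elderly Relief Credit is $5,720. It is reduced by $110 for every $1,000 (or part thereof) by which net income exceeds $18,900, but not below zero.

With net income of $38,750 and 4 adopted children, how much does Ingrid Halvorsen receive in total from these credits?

Adoption Credit: base = 4 × $7,375 = $29,500. $38,750 is below the $63,900 cutoff, so the full $29,500 applies.
Elderly Relief Credit: income exceeds $18,900 by $19,850, which is 20 full-or-partial $1,000 increments; reduction = 20 × $110 = $2,200, leaving $3,520.
Total: $29,500 + $3,520 = $33,020.

$33,020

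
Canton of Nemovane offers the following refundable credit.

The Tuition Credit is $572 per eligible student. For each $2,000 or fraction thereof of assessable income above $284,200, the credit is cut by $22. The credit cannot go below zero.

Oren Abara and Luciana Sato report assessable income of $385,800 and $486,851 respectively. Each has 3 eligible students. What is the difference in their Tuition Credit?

Oren ($385,800): Tuition Credit: base = 3 × $572 = $1,716. income exceeds $284,200 by $101,600, which is 51 full-or-partial $2,000 increments; reduction = 51 × $22 = $1,122, leaving $594.
Luciana ($486,851): Tuition Credit: base = 3 × $572 = $1,716. income exceeds $284,200 by $202,651 → 102 increments × $22 = $2,244 ≥ base, so the credit is $0.
Difference: |$594 − $0| = $594.

$594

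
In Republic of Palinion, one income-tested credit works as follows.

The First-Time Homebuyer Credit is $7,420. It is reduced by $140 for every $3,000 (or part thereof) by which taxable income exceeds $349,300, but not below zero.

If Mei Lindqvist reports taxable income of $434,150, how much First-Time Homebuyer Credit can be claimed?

$3,360

First-Time Homebuyer Credit: income exceeds $349,300 by $84,850, which is 29 full-or-partial $3,000 increments; reduction = 29 × $140 = $4,060, leaving $3,360.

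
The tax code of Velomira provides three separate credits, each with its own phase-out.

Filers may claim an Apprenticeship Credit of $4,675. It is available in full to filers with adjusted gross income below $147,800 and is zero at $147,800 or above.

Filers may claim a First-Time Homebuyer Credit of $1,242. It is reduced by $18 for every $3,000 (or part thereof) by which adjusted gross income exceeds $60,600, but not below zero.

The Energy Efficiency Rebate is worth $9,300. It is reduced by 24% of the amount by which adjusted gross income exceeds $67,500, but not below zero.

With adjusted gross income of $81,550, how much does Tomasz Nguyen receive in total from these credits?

$11,719

Apprenticeship Credit: $81,550 is below the $147,800 cutoff, so the full $4,675 applies.
First-Time Homebuyer Credit: income exceeds $60,600 by $20,950, which is 7 full-or-partial $3,000 increments; reduction = 7 × $18 = $126, leaving $1,116.
Energy Efficiency Rebate: 24% of the $14,050 excess over $67,500 is $3,372; credit = $9,300 − $3,372 = $5,928.
Total: $4,675 + $1,116 + $5,928 = $11,719.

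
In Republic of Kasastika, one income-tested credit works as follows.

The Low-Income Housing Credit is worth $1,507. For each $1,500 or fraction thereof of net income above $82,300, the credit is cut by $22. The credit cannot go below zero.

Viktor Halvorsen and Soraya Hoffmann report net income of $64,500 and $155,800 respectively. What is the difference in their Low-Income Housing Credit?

$1,078

Viktor ($64,500): Low-Income Housing Credit: $64,500 is at or below the $82,300 threshold, so the full $1,507 applies.
Soraya ($155,800): Low-Income Housing Credit: income exceeds $82,300 by $73,500, which is 49 full-or-partial $1,500 increments; reduction = 49 × $22 = $1,078, leaving $429.
Difference: |$1,507 − $429| = $1,078.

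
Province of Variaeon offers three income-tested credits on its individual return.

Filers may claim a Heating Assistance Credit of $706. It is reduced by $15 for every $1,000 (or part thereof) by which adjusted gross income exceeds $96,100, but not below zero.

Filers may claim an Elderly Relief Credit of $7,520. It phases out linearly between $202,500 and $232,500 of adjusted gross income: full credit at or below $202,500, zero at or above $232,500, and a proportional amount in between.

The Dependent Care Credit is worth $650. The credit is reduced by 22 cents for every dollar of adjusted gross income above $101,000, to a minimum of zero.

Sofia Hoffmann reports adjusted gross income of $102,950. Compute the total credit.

$8,342

Heating Assistance Credit: income exceeds $96,100 by $6,850, which is 7 full-or-partial $1,000 increments; reduction = 7 × $15 = $105, leaving $601.
Elderly Relief Credit: $102,950 is at or below the $202,500 threshold, so the full $7,520 applies.
Dependent Care Credit: 22% of the $1,950 excess over $101,000 is $429; credit = $650 − $429 = $221.
Total: $601 + $7,520 + $221 = $8,342.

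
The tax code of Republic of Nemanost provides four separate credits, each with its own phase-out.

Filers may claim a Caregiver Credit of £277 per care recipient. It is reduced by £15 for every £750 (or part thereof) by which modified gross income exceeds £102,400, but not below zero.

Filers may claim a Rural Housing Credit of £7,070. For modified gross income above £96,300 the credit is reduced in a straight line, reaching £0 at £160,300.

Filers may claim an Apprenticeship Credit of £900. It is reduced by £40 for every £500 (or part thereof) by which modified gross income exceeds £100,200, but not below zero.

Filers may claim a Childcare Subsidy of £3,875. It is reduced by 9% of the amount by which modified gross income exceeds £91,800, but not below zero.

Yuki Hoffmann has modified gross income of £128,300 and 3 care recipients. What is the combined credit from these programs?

Caregiver Credit: base = 3 × £277 = £831. income exceeds £102,400 by £25,900, which is 35 full-or-partial £750 increments; reduction = 35 × £15 = £525, leaving £306.
Rural Housing Credit: £128,300 is £32,000 into a £64,000 phase-out range, leaving 32,000/64,000 of the credit: £7,070 × 32,000/64,000 = £3,535.
Apprenticeship Credit: income exceeds £100,200 by £28,100 → 57 increments × £40 = £2,280 ≥ base, so the credit is £0.
Childcare Subsidy: 9% of the £36,500 excess over £91,800 is £3,285; credit = £3,875 − £3,285 = £590.
Total: £306 + £3,535 + £0 + £590 = £4,431.

£4,431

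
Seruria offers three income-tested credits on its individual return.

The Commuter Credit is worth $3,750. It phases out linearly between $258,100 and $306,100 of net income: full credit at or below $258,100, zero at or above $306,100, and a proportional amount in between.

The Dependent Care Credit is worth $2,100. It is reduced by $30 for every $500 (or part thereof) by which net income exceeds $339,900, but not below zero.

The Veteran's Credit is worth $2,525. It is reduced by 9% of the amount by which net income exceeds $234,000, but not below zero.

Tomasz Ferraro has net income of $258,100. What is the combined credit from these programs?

$6,206

Commuter Credit: $258,100 is at or below the $258,100 threshold, so the full $3,750 applies.
Dependent Care Credit: $258,100 is at or below the $339,900 threshold, so the full $2,100 applies.
Veteran's Credit: 9% of the $24,100 excess over $234,000 is $2,169; credit = $2,525 − $2,169 = $356.
Total: $3,750 + $2,100 + $356 = $6,206.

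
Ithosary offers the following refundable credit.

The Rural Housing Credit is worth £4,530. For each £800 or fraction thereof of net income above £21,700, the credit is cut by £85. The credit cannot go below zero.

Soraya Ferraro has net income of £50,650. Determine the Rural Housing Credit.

Rural Housing Credit: income exceeds £21,700 by £28,950, which is 37 full-or-partial £800 increments; reduction = 37 × £85 = £3,145, leaving £1,385.

£1,385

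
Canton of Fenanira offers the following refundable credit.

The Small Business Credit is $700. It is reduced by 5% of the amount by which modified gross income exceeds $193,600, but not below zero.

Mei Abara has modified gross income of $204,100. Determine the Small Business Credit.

Small Business Credit: 5% of the $10,500 excess over $193,600 is $525; credit = $700 − $525 = $175.

$175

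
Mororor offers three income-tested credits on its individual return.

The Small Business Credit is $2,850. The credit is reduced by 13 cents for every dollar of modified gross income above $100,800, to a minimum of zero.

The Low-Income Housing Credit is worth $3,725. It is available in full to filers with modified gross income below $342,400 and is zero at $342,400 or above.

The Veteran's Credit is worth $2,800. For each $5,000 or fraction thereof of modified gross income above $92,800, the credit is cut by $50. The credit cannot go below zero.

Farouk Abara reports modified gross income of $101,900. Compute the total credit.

$9,132

Small Business Credit: 13% of the $1,100 excess over $100,800 is $143; credit = $2,850 − $143 = $2,707.
Low-Income Housing Credit: $101,900 is below the $342,400 cutoff, so the full $3,725 applies.
Veteran's Credit: income exceeds $92,800 by $9,100, which is 2 full-or-partial $5,000 increments; reduction = 2 × $50 = $100, leaving $2,700.
Total: $2,707 + $3,725 + $2,700 = $9,132.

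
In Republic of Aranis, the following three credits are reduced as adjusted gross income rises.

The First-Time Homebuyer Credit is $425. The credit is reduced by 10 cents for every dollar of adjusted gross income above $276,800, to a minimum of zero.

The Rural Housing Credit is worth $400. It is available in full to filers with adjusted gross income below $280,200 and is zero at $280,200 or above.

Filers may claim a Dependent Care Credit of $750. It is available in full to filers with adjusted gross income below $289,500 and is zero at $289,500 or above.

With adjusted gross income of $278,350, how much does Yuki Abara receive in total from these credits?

$1,420

First-Time Homebuyer Credit: 10% of the $1,550 excess over $276,800 is $155; credit = $425 − $155 = $270.
Rural Housing Credit: $278,350 is below the $280,200 cutoff, so the full $400 applies.
Dependent Care Credit: $278,350 is below the $289,500 cutoff, so the full $750 applies.
Total: $270 + $400 + $750 = $1,420.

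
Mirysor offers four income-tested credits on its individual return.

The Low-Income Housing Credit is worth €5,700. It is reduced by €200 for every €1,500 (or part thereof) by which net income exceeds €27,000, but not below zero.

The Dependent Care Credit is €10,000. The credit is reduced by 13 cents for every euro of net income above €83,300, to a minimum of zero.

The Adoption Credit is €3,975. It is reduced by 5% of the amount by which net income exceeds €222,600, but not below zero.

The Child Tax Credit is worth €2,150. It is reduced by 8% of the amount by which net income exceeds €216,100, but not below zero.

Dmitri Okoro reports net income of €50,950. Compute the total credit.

Low-Income Housing Credit: income exceeds €27,000 by €23,950, which is 16 full-or-partial €1,500 increments; reduction = 16 × €200 = €3,200, leaving €2,500.
Dependent Care Credit: €50,950 is at or below the €83,300 threshold, so the full €10,000 applies.
Adoption Credit: €50,950 is at or below the €222,600 threshold, so the full €3,975 applies.
Child Tax Credit: €50,950 is at or below the €216,100 threshold, so the full €2,150 applies.
Total: €2,500 + €10,000 + €3,975 + €2,150 = €18,625.

€18,625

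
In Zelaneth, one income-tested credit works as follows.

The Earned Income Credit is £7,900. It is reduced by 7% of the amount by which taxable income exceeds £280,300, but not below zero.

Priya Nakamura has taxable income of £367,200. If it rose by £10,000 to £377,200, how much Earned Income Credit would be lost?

£700

At £367,200 — 7% of the £86,900 excess over £280,300 is £6,083; credit = £7,900 − £6,083 = £1,817.
At £377,200 — 7% of the £96,900 excess over £280,300 is £6,783; credit = £7,900 − £6,783 = £1,117.
Lost: £1,817 − £1,117 = £700.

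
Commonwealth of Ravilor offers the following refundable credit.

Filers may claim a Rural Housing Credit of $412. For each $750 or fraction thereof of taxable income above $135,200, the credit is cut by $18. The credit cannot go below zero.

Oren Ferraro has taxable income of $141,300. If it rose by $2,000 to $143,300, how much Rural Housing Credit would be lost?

At $141,300 — income exceeds $135,200 by $6,100, which is 9 full-or-partial $750 increments; reduction = 9 × $18 = $162, leaving $250.
At $143,300 — income exceeds $135,200 by $8,100, which is 11 full-or-partial $750 increments; reduction = 11 × $18 = $198, leaving $214.
Lost: $250 − $214 = $36.

$36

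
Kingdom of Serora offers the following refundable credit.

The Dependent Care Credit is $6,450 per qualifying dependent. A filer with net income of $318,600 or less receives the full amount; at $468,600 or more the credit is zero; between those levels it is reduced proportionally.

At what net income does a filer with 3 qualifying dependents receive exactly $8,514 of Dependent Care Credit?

$402,600

Full credit = 3 × $6,450 = $19,350.
$8,514 is 8,514/19,350 of the full $19,350, so 10,836/19,350 of the $150,000 range has been used: income = $318,600 + $150,000 × 10,836/19,350 = $402,600.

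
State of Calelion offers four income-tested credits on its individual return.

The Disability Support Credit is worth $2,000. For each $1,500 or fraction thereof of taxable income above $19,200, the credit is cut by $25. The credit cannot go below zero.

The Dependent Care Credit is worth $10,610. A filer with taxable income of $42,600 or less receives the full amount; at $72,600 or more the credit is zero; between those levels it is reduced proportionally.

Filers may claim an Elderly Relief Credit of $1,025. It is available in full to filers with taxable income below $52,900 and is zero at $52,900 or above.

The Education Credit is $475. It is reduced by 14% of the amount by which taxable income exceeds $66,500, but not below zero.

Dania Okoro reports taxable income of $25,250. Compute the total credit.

Disability Support Credit: income exceeds $19,200 by $6,050, which is 5 full-or-partial $1,500 increments; reduction = 5 × $25 = $125, leaving $1,875.
Dependent Care Credit: $25,250 is at or below the $42,600 threshold, so the full $10,610 applies.
Elderly Relief Credit: $25,250 is below the $52,900 cutoff, so the full $1,025 applies.
Education Credit: $25,250 is at or below the $66,500 threshold, so the full $475 applies.
Total: $1,875 + $10,610 + $1,025 + $475 = $13,985.

$13,985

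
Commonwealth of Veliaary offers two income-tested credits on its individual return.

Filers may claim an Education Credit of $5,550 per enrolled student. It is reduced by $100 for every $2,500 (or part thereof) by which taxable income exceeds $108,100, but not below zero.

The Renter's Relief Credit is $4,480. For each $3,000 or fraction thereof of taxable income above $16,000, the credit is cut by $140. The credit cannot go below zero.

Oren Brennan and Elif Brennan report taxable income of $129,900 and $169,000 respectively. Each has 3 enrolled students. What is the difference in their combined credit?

Oren ($129,900): Education Credit: base = 3 × $5,550 = $16,650. income exceeds $108,100 by $21,800, which is 9 full-or-partial $2,500 increments; reduction = 9 × $100 = $900, leaving $15,750. Renter's Relief Credit: income exceeds $16,000 by $113,900 → 38 increments × $140 = $5,320 ≥ base, so the credit is $0. total $15,750 + $0 = $15,750
Elif ($169,000): Education Credit: base = 3 × $5,550 = $16,650. income exceeds $108,100 by $60,900, which is 25 full-or-partial $2,500 increments; reduction = 25 × $100 = $2,500, leaving $14,150. Renter's Relief Credit: income exceeds $16,000 by $153,000 → 51 increments × $140 = $7,140 ≥ base, so the credit is $0. total $14,150 + $0 = $14,150
Difference: |$15,750 − $14,150| = $1,600.

$1,600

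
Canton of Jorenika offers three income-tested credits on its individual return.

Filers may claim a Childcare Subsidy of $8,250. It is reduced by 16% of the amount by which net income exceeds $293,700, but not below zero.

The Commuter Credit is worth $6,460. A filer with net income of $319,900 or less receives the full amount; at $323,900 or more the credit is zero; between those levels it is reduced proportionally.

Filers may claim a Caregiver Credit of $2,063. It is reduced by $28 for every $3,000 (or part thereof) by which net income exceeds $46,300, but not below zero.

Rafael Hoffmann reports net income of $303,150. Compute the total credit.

$13,198

Childcare Subsidy: 16% of the $9,450 excess over $293,700 is $1,512; credit = $8,250 − $1,512 = $6,738.
Commuter Credit: $303,150 is at or below the $319,900 threshold, so the full $6,460 applies.
Caregiver Credit: income exceeds $46,300 by $256,850 → 86 increments × $28 = $2,408 ≥ base, so the credit is $0.
Total: $6,738 + $6,460 + $0 = $13,198.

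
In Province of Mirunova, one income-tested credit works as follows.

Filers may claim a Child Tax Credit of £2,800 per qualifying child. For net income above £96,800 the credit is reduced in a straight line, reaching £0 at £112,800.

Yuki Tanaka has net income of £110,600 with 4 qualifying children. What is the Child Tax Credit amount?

£1,540

Child Tax Credit: base = 4 × £2,800 = £11,200. £110,600 is £13,800 into a £16,000 phase-out range, leaving 2,200/16,000 of the credit: £11,200 × 2,200/16,000 = £1,540.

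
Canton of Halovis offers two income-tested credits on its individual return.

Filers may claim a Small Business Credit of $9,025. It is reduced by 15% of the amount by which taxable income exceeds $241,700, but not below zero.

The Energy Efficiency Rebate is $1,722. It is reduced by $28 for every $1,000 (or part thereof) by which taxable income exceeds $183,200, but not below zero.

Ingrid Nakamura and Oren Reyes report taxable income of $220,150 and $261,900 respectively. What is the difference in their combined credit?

$3,716

Ingrid ($220,150): Small Business Credit: $220,150 is at or below the $241,700 threshold, so the full $9,025 applies. Energy Efficiency Rebate: income exceeds $183,200 by $36,950, which is 37 full-or-partial $1,000 increments; reduction = 37 × $28 = $1,036, leaving $686. total $9,025 + $686 = $9,711
Oren ($261,900): Small Business Credit: 15% of the $20,200 excess over $241,700 is $3,030; credit = $9,025 − $3,030 = $5,995. Energy Efficiency Rebate: income exceeds $183,200 by $78,700 → 79 increments × $28 = $2,212 ≥ base, so the credit is $0. total $5,995 + $0 = $5,995
Difference: |$9,711 − $5,995| = $3,716.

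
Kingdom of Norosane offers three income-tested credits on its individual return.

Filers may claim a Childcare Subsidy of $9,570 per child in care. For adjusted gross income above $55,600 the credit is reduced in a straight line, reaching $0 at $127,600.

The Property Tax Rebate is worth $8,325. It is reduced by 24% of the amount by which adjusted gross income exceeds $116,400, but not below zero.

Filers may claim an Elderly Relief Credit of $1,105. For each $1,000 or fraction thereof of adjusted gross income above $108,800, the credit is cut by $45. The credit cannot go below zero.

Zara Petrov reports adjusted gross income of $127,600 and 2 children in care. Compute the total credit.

Childcare Subsidy: base = 2 × $9,570 = $19,140. $127,600 is at or above $127,600, so the credit is $0.
Property Tax Rebate: 24% of the $11,200 excess over $116,400 is $2,688; credit = $8,325 − $2,688 = $5,637.
Elderly Relief Credit: income exceeds $108,800 by $18,800, which is 19 full-or-partial $1,000 increments; reduction = 19 × $45 = $855, leaving $250.
Total: $0 + $5,637 + $250 = $5,887.

$5,887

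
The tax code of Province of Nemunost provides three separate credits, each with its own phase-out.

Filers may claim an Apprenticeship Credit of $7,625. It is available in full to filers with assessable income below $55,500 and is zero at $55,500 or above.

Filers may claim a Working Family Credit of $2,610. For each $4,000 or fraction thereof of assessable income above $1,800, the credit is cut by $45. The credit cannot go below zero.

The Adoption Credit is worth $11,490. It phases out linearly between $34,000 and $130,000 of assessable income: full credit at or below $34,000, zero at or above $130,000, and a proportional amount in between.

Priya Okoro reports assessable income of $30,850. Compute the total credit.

$21,365

Apprenticeship Credit: $30,850 is below the $55,500 cutoff, so the full $7,625 applies.
Working Family Credit: income exceeds $1,800 by $29,050, which is 8 full-or-partial $4,000 increments; reduction = 8 × $45 = $360, leaving $2,250.
Adoption Credit: $30,850 is at or below the $34,000 threshold, so the full $11,490 applies.
Total: $7,625 + $2,250 + $11,490 = $21,365.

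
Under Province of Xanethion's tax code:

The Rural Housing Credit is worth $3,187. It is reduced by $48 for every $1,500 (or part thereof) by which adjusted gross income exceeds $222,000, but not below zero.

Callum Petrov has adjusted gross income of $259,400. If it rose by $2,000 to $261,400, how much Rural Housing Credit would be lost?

$96

At $259,400 — income exceeds $222,000 by $37,400, which is 25 full-or-partial $1,500 increments; reduction = 25 × $48 = $1,200, leaving $1,987.
At $261,400 — income exceeds $222,000 by $39,400, which is 27 full-or-partial $1,500 increments; reduction = 27 × $48 = $1,296, leaving $1,891.
Lost: $1,987 − $1,891 = $96.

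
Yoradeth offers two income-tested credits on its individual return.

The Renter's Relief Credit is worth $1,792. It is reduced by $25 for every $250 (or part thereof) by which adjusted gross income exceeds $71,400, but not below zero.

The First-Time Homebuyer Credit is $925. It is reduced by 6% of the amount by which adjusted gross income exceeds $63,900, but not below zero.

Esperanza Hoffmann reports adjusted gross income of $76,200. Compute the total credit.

$1,479

Renter's Relief Credit: income exceeds $71,400 by $4,800, which is 20 full-or-partial $250 increments; reduction = 20 × $25 = $500, leaving $1,292.
First-Time Homebuyer Credit: 6% of the $12,300 excess over $63,900 is $738; credit = $925 − $738 = $187.
Total: $1,292 + $187 = $1,479.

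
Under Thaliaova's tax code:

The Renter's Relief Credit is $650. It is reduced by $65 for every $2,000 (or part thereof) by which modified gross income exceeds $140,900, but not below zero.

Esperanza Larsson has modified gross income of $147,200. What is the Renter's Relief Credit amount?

$390

Renter's Relief Credit: income exceeds $140,900 by $6,300, which is 4 full-or-partial $2,000 increments; reduction = 4 × $65 = $260, leaving $390.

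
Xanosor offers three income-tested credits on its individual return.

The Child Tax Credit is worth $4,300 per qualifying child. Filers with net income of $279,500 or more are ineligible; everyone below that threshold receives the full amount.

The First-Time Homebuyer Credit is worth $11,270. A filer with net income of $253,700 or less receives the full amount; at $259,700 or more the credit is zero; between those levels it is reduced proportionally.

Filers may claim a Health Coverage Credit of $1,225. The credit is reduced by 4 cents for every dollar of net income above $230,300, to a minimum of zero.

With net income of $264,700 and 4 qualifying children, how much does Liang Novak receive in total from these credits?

$17,200

Child Tax Credit: base = 4 × $4,300 = $17,200. $264,700 is below the $279,500 cutoff, so the full $17,200 applies.
First-Time Homebuyer Credit: $264,700 is at or above $259,700, so the credit is $0.
Health Coverage Credit: 4% of the $34,400 excess over $230,300 is $1,376 ≥ base, so the credit is $0.
Total: $17,200 + $0 + $0 = $17,200.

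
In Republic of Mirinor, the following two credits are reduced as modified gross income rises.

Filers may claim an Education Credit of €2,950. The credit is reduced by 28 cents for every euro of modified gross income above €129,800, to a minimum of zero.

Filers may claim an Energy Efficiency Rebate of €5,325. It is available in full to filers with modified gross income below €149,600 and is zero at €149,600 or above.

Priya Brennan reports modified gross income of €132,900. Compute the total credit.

€7,407

Education Credit: 28% of the €3,100 excess over €129,800 is €868; credit = €2,950 − €868 = €2,082.
Energy Efficiency Rebate: €132,900 is below the €149,600 cutoff, so the full €5,325 applies.
Total: €2,082 + €5,325 = €7,407.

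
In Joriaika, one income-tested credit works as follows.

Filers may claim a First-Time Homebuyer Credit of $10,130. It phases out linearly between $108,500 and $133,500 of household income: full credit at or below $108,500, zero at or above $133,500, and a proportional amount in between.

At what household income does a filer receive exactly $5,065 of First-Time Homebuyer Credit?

$121,000

$5,065 is 5,065/10,130 of the full $10,130, so 5,065/10,130 of the $25,000 range has been used: income = $108,500 + $25,000 × 5,065/10,130 = $121,000.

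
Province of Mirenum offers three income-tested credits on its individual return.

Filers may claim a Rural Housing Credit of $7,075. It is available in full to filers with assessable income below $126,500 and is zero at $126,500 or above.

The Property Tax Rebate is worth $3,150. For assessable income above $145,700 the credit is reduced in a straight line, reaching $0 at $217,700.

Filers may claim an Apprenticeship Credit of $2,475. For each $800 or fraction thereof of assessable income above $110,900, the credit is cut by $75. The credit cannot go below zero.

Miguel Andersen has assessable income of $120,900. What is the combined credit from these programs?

Rural Housing Credit: $120,900 is below the $126,500 cutoff, so the full $7,075 applies.
Property Tax Rebate: $120,900 is at or below the $145,700 threshold, so the full $3,150 applies.
Apprenticeship Credit: income exceeds $110,900 by $10,000, which is 13 full-or-partial $800 increments; reduction = 13 × $75 = $975, leaving $1,500.
Total: $7,075 + $3,150 + $1,500 = $11,725.

$11,725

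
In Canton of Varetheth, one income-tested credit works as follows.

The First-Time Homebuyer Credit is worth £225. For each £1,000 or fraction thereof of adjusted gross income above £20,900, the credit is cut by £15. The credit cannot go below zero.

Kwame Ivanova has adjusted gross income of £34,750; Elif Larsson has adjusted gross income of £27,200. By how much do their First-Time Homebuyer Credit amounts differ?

£105

Kwame (£34,750): First-Time Homebuyer Credit: income exceeds £20,900 by £13,850, which is 14 full-or-partial £1,000 increments; reduction = 14 × £15 = £210, leaving £15.
Elif (£27,200): First-Time Homebuyer Credit: income exceeds £20,900 by £6,300, which is 7 full-or-partial £1,000 increments; reduction = 7 × £15 = £105, leaving £120.
Difference: |£15 − £120| = £105.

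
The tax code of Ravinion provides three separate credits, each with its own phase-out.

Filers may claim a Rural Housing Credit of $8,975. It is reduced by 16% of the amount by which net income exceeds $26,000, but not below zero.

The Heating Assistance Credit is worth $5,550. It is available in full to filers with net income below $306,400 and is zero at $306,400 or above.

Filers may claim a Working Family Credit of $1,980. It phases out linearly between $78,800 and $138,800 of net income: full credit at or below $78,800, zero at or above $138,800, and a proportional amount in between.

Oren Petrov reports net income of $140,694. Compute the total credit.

Rural Housing Credit: 16% of the $114,694 excess over $26,000 is $18,351.04 ≥ base, so the credit is $0.
Heating Assistance Credit: $140,694 is below the $306,400 cutoff, so the full $5,550 applies.
Working Family Credit: $140,694 is at or above $138,800, so the credit is $0.
Total: $0 + $5,550 + $0 = $5,550.

$5,550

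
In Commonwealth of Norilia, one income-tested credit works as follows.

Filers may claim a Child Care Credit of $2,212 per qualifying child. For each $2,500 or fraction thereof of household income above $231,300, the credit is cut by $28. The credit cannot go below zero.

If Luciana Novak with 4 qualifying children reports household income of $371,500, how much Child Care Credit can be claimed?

Child Care Credit: base = 4 × $2,212 = $8,848. income exceeds $231,300 by $140,200, which is 57 full-or-partial $2,500 increments; reduction = 57 × $28 = $1,596, leaving $7,252.

$7,252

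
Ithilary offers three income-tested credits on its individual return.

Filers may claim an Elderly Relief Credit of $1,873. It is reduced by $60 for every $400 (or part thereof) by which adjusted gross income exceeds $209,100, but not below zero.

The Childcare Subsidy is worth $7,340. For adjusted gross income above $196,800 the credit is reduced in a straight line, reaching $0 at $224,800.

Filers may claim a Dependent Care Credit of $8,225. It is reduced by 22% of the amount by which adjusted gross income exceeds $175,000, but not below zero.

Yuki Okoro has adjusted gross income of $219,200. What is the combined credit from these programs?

$1,781

Elderly Relief Credit: income exceeds $209,100 by $10,100, which is 26 full-or-partial $400 increments; reduction = 26 × $60 = $1,560, leaving $313.
Childcare Subsidy: $219,200 is $22,400 into a $28,000 phase-out range, leaving 5,600/28,000 of the credit: $7,340 × 5,600/28,000 = $1,468.
Dependent Care Credit: 22% of the $44,200 excess over $175,000 is $9,724 ≥ base, so the credit is $0.
Total: $313 + $1,468 + $0 = $1,781.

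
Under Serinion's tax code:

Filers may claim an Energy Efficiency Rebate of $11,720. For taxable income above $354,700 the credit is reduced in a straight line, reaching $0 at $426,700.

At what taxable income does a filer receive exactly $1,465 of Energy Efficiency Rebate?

$417,700

$1,465 is 1,465/11,720 of the full $11,720, so 10,255/11,720 of the $72,000 range has been used: income = $354,700 + $72,000 × 10,255/11,720 = $417,700.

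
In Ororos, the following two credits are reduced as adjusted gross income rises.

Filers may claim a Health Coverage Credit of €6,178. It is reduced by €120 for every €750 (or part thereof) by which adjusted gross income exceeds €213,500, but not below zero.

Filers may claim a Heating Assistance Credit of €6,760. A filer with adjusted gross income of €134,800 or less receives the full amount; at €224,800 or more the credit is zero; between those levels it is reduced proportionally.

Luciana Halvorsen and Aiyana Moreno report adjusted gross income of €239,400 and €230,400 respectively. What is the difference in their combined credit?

Luciana (€239,400): Health Coverage Credit: income exceeds €213,500 by €25,900, which is 35 full-or-partial €750 increments; reduction = 35 × €120 = €4,200, leaving €1,978. Heating Assistance Credit: €239,400 is at or above €224,800, so the credit is €0. total €1,978 + €0 = €1,978
Aiyana (€230,400): Health Coverage Credit: income exceeds €213,500 by €16,900, which is 23 full-or-partial €750 increments; reduction = 23 × €120 = €2,760, leaving €3,418. Heating Assistance Credit: €230,400 is at or above €224,800, so the credit is €0. total €3,418 + €0 = €3,418
Difference: |€1,978 − €3,418| = €1,440.

€1,440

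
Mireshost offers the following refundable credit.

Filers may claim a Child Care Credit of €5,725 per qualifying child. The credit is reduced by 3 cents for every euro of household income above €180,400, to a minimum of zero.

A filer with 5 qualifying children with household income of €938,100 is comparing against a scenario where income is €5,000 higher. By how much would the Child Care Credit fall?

€150

At €938,100 — base = 5 × €5,725 = €28,625. 3% of the €757,700 excess over €180,400 is €22,731; credit = €28,625 − €22,731 = €5,894.
At €943,100 — base = 5 × €5,725 = €28,625. 3% of the €762,700 excess over €180,400 is €22,881; credit = €28,625 − €22,881 = €5,744.
Lost: €5,894 − €5,744 = €150.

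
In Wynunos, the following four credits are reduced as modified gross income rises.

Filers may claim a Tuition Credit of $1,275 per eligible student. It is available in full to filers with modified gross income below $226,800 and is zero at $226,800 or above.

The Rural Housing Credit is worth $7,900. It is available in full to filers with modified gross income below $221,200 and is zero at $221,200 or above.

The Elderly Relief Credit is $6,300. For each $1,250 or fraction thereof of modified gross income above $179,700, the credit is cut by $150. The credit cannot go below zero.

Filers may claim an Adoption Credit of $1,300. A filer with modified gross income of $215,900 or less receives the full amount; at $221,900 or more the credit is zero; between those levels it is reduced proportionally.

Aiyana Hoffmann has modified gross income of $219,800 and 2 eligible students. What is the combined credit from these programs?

Tuition Credit: base = 2 × $1,275 = $2,550. $219,800 is below the $226,800 cutoff, so the full $2,550 applies.
Rural Housing Credit: $219,800 is below the $221,200 cutoff, so the full $7,900 applies.
Elderly Relief Credit: income exceeds $179,700 by $40,100, which is 33 full-or-partial $1,250 increments; reduction = 33 × $150 = $4,950, leaving $1,350.
Adoption Credit: $219,800 is $3,900 into a $6,000 phase-out range, leaving 2,100/6,000 of the credit: $1,300 × 2,100/6,000 = $455.
Total: $2,550 + $7,900 + $1,350 + $455 = $12,255.

$12,255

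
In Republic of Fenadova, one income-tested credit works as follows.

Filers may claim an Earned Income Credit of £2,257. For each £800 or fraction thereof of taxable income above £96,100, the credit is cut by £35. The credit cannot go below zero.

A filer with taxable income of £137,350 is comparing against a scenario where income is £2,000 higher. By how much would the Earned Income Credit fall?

At £137,350 — income exceeds £96,100 by £41,250, which is 52 full-or-partial £800 increments; reduction = 52 × £35 = £1,820, leaving £437.
At £139,350 — income exceeds £96,100 by £43,250, which is 55 full-or-partial £800 increments; reduction = 55 × £35 = £1,925, leaving £332.
Lost: £437 − £332 = £105.

£105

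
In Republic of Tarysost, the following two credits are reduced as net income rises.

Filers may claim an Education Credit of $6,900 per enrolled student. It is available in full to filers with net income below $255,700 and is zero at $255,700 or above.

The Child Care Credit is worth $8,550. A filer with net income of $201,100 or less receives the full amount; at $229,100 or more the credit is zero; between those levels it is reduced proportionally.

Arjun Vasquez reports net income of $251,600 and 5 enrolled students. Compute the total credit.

Education Credit: base = 5 × $6,900 = $34,500. $251,600 is below the $255,700 cutoff, so the full $34,500 applies.
Child Care Credit: $251,600 is at or above $229,100, so the credit is $0.
Total: $34,500 + $0 = $34,500.

$34,500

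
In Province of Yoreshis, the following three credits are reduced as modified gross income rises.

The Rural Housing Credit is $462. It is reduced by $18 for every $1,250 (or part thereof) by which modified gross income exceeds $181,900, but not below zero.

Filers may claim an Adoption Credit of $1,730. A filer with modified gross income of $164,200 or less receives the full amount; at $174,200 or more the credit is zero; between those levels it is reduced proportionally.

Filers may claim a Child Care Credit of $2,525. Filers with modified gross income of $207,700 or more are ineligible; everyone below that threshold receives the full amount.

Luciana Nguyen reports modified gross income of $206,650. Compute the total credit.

$2,627

Rural Housing Credit: income exceeds $181,900 by $24,750, which is 20 full-or-partial $1,250 increments; reduction = 20 × $18 = $360, leaving $102.
Adoption Credit: $206,650 is at or above $174,200, so the credit is $0.
Child Care Credit: $206,650 is below the $207,700 cutoff, so the full $2,525 applies.
Total: $102 + $0 + $2,525 = $2,627.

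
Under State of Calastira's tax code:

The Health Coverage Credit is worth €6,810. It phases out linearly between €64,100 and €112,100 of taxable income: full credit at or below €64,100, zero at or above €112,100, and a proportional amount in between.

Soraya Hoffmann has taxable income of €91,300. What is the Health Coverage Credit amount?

€2,951

Health Coverage Credit: €91,300 is €27,200 into a €48,000 phase-out range, leaving 20,800/48,000 of the credit: €6,810 × 20,800/48,000 = €2,951.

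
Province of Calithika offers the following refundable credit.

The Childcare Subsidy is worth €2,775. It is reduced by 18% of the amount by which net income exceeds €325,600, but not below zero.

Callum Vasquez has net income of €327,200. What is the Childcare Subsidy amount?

Childcare Subsidy: 18% of the €1,600 excess over €325,600 is €288; credit = €2,775 − €288 = €2,487.

€2,487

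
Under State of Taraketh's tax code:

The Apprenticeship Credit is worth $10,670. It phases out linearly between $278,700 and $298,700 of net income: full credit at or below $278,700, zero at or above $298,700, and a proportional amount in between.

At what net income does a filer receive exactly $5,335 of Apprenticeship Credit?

$5,335 is 5,335/10,670 of the full $10,670, so 5,335/10,670 of the $20,000 range has been used: income = $278,700 + $20,000 × 5,335/10,670 = $288,700.

$288,700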